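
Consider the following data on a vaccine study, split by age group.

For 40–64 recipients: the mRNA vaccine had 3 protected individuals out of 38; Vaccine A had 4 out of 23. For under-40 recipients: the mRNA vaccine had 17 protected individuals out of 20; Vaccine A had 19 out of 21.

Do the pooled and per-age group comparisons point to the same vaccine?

Yes

40–64: the mRNA vaccine 3/38 = 7.9%, Vaccine A 4/23 = 17.4% → Vaccine A
Under-40: the mRNA vaccine 17/20 = 85.0%, Vaccine A 19/21 = 90.5% → Vaccine A
Overall: the mRNA vaccine 20/58 = 34.5%, Vaccine A 23/44 = 52.3% → Vaccine A
Vaccine A wins overall and in every age group — no reversal.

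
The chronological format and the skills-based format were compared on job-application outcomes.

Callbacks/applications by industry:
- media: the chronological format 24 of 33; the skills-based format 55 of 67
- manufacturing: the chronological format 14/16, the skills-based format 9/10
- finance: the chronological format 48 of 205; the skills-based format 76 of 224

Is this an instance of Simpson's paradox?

Media: the chronological format 24/33 = 72.7%, the skills-based format 55/67 = 82.1% → the skills-based format
Manufacturing: the chronological format 14/16 = 87.5%, the skills-based format 9/10 = 90.0% → the skills-based format
Finance: the chronological format 48/205 = 23.4%, the skills-based format 76/224 = 33.9% → the skills-based format
Overall: the chronological format 86/254 = 33.9%, the skills-based format 140/301 = 46.5% → the skills-based format
The skills-based format wins overall and in every industry group — no reversal.

No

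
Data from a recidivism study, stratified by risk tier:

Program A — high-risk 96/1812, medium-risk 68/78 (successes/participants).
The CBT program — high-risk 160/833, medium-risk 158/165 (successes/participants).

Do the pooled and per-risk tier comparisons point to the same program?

Yes

High-risk: Program A 96/1812 = 5.3%, the CBT program 160/833 = 19.2% → the CBT program
Medium-risk: Program A 68/78 = 87.2%, the CBT program 158/165 = 95.8% → the CBT program
Overall: Program A 164/1890 = 8.7%, the CBT program 318/998 = 31.9% → the CBT program
The CBT program wins overall and in every risk group — no reversal.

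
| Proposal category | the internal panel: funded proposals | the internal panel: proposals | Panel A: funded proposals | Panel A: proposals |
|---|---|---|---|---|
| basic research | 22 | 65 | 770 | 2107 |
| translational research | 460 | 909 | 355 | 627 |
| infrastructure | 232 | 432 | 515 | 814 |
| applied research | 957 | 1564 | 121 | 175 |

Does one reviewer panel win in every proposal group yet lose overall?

Basic research: the internal panel 22/65 = 33.8%, Panel A 770/2107 = 36.5% → Panel A
Translational research: the internal panel 460/909 = 50.6%, Panel A 355/627 = 56.6% → Panel A
Infrastructure: the internal panel 232/432 = 53.7%, Panel A 515/814 = 63.3% → Panel A
Applied research: the internal panel 957/1564 = 61.2%, Panel A 121/175 = 69.1% → Panel A
Overall: the internal panel 1671/2970 = 56.3%, Panel A 1761/3723 = 47.3% → the internal panel
Panel A wins each proposal group but the internal panel wins overall — the comparison reverses. Panel A's proposals skew toward basic research, which has a lower base rate.

Yes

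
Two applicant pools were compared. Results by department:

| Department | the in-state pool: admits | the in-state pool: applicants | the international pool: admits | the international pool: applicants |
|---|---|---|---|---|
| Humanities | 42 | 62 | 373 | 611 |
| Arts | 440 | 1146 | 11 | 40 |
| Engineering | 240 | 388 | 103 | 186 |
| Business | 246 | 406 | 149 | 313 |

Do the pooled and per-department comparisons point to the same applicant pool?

No

Humanities: the in-state pool 42/62 = 67.7%, the international pool 373/611 = 61.0% → the in-state pool
Arts: the in-state pool 440/1146 = 38.4%, the international pool 11/40 = 27.5% → the in-state pool
Engineering: the in-state pool 240/388 = 61.9%, the international pool 103/186 = 55.4% → the in-state pool
Business: the in-state pool 246/406 = 60.6%, the international pool 149/313 = 47.6% → the in-state pool
Overall: the in-state pool 968/2002 = 48.4%, the international pool 636/1150 = 55.3% → the international pool
The in-state pool wins each department group but the international pool wins overall — the comparison reverses. The in-state pool's applicants skew toward Arts, which has a lower base rate.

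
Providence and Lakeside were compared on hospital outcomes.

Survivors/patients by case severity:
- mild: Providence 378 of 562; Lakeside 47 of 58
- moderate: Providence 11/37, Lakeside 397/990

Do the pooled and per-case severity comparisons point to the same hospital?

No

Mild: Providence 378/562 = 67.3%, Lakeside 47/58 = 81.0% → Lakeside
Moderate: Providence 11/37 = 29.7%, Lakeside 397/990 = 40.1% → Lakeside
Overall: Providence 389/599 = 64.9%, Lakeside 444/1048 = 42.4% → Providence
Lakeside wins each case group but Providence wins overall — the comparison reverses. Lakeside's patients skew toward moderate, which has a lower base rate.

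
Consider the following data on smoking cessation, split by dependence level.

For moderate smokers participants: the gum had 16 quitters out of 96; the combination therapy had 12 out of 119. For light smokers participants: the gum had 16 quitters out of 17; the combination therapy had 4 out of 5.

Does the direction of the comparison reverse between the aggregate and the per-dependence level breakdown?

Moderate smokers: the gum 16/96 = 16.7%, the combination therapy 12/119 = 10.1% → the gum
Light smokers: the gum 16/17 = 94.1%, the combination therapy 4/5 = 80.0% → the gum
Overall: the gum 32/113 = 28.3%, the combination therapy 16/124 = 12.9% → the gum
The gum wins overall and in every dependence group — no reversal.

No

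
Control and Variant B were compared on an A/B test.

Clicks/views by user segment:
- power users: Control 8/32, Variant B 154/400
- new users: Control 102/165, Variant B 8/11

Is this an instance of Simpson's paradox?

Power users: Control 8/32 = 25.0%, Variant B 154/400 = 38.5% → Variant B
New users: Control 102/165 = 61.8%, Variant B 8/11 = 72.7% → Variant B
Overall: Control 110/197 = 55.8%, Variant B 162/411 = 39.4% → Control
Variant B wins each user group but Control wins overall — the comparison reverses. Variant B's views skew toward power users, which has a lower base rate.

Yes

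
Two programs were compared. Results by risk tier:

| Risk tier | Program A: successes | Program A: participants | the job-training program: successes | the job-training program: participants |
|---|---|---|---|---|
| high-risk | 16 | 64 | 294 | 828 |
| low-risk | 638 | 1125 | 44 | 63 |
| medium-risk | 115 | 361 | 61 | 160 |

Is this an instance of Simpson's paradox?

Yes

High-risk: Program A 16/64 = 25.0%, the job-training program 294/828 = 35.5% → the job-training program
Low-risk: Program A 638/1125 = 56.7%, the job-training program 44/63 = 69.8% → the job-training program
Medium-risk: Program A 115/361 = 31.9%, the job-training program 61/160 = 38.1% → the job-training program
Overall: Program A 769/1550 = 49.6%, the job-training program 399/1051 = 38.0% → Program A
The job-training program wins each risk group but Program A wins overall — the comparison reverses. The job-training program's participants skew toward high-risk, which has a lower base rate.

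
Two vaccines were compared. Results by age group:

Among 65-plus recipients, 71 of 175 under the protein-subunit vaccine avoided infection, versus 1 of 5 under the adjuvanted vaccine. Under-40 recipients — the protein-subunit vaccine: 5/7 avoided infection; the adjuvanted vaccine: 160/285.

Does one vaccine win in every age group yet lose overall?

65-plus: the protein-subunit vaccine 71/175 = 40.6%, the adjuvanted vaccine 1/5 = 20.0% → the protein-subunit vaccine
Under-40: the protein-subunit vaccine 5/7 = 71.4%, the adjuvanted vaccine 160/285 = 56.1% → the protein-subunit vaccine
Overall: the protein-subunit vaccine 76/182 = 41.8%, the adjuvanted vaccine 161/290 = 55.5% → the adjuvanted vaccine
The protein-subunit vaccine wins each age group but the adjuvanted vaccine wins overall — the comparison reverses. The protein-subunit vaccine's recipients skew toward 65-plus, which has a lower base rate.

Yes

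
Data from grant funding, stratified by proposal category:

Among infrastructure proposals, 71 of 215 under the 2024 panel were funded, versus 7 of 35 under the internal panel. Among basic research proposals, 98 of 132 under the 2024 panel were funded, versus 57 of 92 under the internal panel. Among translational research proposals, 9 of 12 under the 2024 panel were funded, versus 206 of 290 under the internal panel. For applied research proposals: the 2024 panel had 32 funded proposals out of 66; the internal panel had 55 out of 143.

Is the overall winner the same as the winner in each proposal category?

No

Infrastructure: the 2024 panel 71/215 = 33.0%, the internal panel 7/35 = 20.0% → the 2024 panel
Basic research: the 2024 panel 98/132 = 74.2%, the internal panel 57/92 = 62.0% → the 2024 panel
Translational research: the 2024 panel 9/12 = 75.0%, the internal panel 206/290 = 71.0% → the 2024 panel
Applied research: the 2024 panel 32/66 = 48.5%, the internal panel 55/143 = 38.5% → the 2024 panel
Overall: the 2024 panel 210/425 = 49.4%, the internal panel 325/560 = 58.0% → the internal panel
The 2024 panel wins each proposal group but the internal panel wins overall — the comparison reverses. The 2024 panel's proposals skew toward infrastructure, which has a lower base rate.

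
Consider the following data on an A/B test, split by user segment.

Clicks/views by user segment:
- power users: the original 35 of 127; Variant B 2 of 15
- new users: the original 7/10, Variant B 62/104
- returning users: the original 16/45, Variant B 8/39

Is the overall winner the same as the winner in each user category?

No

Power users: the original 35/127 = 27.6%, Variant B 2/15 = 13.3% → the original
New users: the original 7/10 = 70.0%, Variant B 62/104 = 59.6% → the original
Returning users: the original 16/45 = 35.6%, Variant B 8/39 = 20.5% → the original
Overall: the original 58/182 = 31.9%, Variant B 72/158 = 45.6% → Variant B
The original wins each user group but Variant B wins overall — the comparison reverses. The original's views skew toward power users, which has a lower base rate.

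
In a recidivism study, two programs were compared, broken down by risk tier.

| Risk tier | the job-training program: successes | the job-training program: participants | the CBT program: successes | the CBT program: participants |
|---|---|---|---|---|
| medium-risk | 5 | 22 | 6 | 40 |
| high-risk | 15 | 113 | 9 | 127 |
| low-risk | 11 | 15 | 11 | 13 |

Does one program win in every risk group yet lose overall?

Medium-risk: the job-training program 5/22 = 22.7%, the CBT program 6/40 = 15.0% → the job-training program
High-risk: the job-training program 15/113 = 13.3%, the CBT program 9/127 = 7.1% → the job-training program
Low-risk: the job-training program 11/15 = 73.3%, the CBT program 11/13 = 84.6% → the CBT program
Overall: the job-training program 31/150 = 20.7%, the CBT program 26/180 = 14.4% → the job-training program
Neither sweeps: the job-training program wins 2 of 3 groups, the CBT program wins 1. The job-training program wins overall but not every group — no Simpson reversal.

No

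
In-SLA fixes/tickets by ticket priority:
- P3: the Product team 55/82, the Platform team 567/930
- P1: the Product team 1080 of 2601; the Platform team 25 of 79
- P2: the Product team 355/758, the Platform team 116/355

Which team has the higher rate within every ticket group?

the Product team

P3: the Product team 55/82 = 67.1%, the Platform team 567/930 = 61.0% → the Product team
P1: the Product team 1080/2601 = 41.5%, the Platform team 25/79 = 31.6% → the Product team
P2: the Product team 355/758 = 46.8%, the Platform team 116/355 = 32.7% → the Product team
The Product team has the higher rate in all 3 groups.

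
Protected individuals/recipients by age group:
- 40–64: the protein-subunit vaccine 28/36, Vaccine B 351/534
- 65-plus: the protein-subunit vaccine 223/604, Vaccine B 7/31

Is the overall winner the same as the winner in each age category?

40–64: the protein-subunit vaccine 28/36 = 77.8%, Vaccine B 351/534 = 65.7% → the protein-subunit vaccine
65-plus: the protein-subunit vaccine 223/604 = 36.9%, Vaccine B 7/31 = 22.6% → the protein-subunit vaccine
Overall: the protein-subunit vaccine 251/640 = 39.2%, Vaccine B 358/565 = 63.4% → Vaccine B
The protein-subunit vaccine wins each age group but Vaccine B wins overall — the comparison reverses. The protein-subunit vaccine's recipients skew toward 65-plus, which has a lower base rate.

No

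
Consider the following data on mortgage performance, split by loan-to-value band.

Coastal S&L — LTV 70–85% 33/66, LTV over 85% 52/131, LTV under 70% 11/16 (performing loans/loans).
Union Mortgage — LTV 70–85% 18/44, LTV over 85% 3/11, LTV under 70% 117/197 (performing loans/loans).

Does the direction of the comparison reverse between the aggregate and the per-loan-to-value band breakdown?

LTV 70–85%: Coastal S&L 33/66 = 50.0%, Union Mortgage 18/44 = 40.9% → Coastal S&L
LTV over 85%: Coastal S&L 52/131 = 39.7%, Union Mortgage 3/11 = 27.3% → Coastal S&L
LTV under 70%: Coastal S&L 11/16 = 68.8%, Union Mortgage 117/197 = 59.4% → Coastal S&L
Overall: Coastal S&L 96/213 = 45.1%, Union Mortgage 138/252 = 54.8% → Union Mortgage
Coastal S&L wins each loan-to-value group but Union Mortgage wins overall — the comparison reverses. Coastal S&L's loans skew toward LTV over 85%, which has a lower base rate.

Yes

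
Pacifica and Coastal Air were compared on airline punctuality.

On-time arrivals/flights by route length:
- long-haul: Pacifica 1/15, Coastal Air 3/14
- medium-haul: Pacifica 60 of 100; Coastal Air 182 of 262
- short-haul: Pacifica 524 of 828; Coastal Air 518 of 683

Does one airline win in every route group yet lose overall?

Long-haul: Pacifica 1/15 = 6.7%, Coastal Air 3/14 = 21.4% → Coastal Air
Medium-haul: Pacifica 60/100 = 60.0%, Coastal Air 182/262 = 69.5% → Coastal Air
Short-haul: Pacifica 524/828 = 63.3%, Coastal Air 518/683 = 75.8% → Coastal Air
Overall: Pacifica 585/943 = 62.0%, Coastal Air 703/959 = 73.3% → Coastal Air
Coastal Air wins overall and in every route group — no reversal.

No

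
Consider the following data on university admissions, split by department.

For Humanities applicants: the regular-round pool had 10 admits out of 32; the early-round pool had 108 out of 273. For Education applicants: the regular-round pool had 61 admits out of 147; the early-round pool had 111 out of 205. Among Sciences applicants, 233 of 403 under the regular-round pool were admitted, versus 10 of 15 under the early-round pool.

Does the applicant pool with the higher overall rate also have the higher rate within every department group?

No

Humanities: the regular-round pool 10/32 = 31.2%, the early-round pool 108/273 = 39.6% → the early-round pool
Education: the regular-round pool 61/147 = 41.5%, the early-round pool 111/205 = 54.1% → the early-round pool
Sciences: the regular-round pool 233/403 = 57.8%, the early-round pool 10/15 = 66.7% → the early-round pool
Overall: the regular-round pool 304/582 = 52.2%, the early-round pool 229/493 = 46.5% → the regular-round pool
The early-round pool wins each department group but the regular-round pool wins overall — the comparison reverses. The early-round pool's applicants skew toward Humanities, which has a lower base rate.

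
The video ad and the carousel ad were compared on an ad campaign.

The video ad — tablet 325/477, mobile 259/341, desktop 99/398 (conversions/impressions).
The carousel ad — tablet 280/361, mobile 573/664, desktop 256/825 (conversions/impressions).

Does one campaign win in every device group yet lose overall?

No

Tablet: the video ad 325/477 = 68.1%, the carousel ad 280/361 = 77.6% → the carousel ad
Mobile: the video ad 259/341 = 76.0%, the carousel ad 573/664 = 86.3% → the carousel ad
Desktop: the video ad 99/398 = 24.9%, the carousel ad 256/825 = 31.0% → the carousel ad
Overall: the video ad 683/1216 = 56.2%, the carousel ad 1109/1850 = 59.9% → the carousel ad
The carousel ad wins overall and in every device group — no reversal.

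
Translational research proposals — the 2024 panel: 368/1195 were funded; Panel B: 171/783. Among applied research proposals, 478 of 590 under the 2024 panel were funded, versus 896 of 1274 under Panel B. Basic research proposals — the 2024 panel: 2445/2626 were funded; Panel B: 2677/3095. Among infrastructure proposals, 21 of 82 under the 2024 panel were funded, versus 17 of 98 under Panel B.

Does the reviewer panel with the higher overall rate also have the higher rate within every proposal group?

Translational research: the 2024 panel 368/1195 = 30.8%, Panel B 171/783 = 21.8% → the 2024 panel
Applied research: the 2024 panel 478/590 = 81.0%, Panel B 896/1274 = 70.3% → the 2024 panel
Basic research: the 2024 panel 2445/2626 = 93.1%, Panel B 2677/3095 = 86.5% → the 2024 panel
Infrastructure: the 2024 panel 21/82 = 25.6%, Panel B 17/98 = 17.3% → the 2024 panel
Overall: the 2024 panel 3312/4493 = 73.7%, Panel B 3761/5250 = 71.6% → the 2024 panel
The 2024 panel wins overall and in every proposal group — no reversal.

Yes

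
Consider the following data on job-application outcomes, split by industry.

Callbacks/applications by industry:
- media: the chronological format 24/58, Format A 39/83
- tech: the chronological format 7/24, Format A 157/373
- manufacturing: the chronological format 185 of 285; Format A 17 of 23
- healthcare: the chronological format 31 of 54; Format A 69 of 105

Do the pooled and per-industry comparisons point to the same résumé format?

Media: the chronological format 24/58 = 41.4%, Format A 39/83 = 47.0% → Format A
Tech: the chronological format 7/24 = 29.2%, Format A 157/373 = 42.1% → Format A
Manufacturing: the chronological format 185/285 = 64.9%, Format A 17/23 = 73.9% → Format A
Healthcare: the chronological format 31/54 = 57.4%, Format A 69/105 = 65.7% → Format A
Overall: the chronological format 247/421 = 58.7%, Format A 282/584 = 48.3% → the chronological format
Format A wins each industry group but the chronological format wins overall — the comparison reverses. Format A's applications skew toward tech, which has a lower base rate.

No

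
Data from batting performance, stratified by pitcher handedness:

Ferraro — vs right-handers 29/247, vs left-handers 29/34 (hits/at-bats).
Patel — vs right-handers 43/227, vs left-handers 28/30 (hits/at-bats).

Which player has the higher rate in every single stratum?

Vs right-handers: Ferraro 29/247 = 11.7%, Patel 43/227 = 18.9% → Patel
Vs left-handers: Ferraro 29/34 = 85.3%, Patel 28/30 = 93.3% → Patel
Patel has the higher rate in both groups.

Patel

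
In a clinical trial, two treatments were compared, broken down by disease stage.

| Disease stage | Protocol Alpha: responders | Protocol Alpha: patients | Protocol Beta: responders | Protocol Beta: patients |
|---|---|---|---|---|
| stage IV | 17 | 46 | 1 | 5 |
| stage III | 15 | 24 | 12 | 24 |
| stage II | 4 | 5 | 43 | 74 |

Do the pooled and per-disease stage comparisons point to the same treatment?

No

Stage IV: Protocol Alpha 17/46 = 37.0%, Protocol Beta 1/5 = 20.0% → Protocol Alpha
Stage III: Protocol Alpha 15/24 = 62.5%, Protocol Beta 12/24 = 50.0% → Protocol Alpha
Stage II: Protocol Alpha 4/5 = 80.0%, Protocol Beta 43/74 = 58.1% → Protocol Alpha
Overall: Protocol Alpha 36/75 = 48.0%, Protocol Beta 56/103 = 54.4% → Protocol Beta
Protocol Alpha wins each disease group but Protocol Beta wins overall — the comparison reverses. Protocol Alpha's patients skew toward stage IV, which has a lower base rate.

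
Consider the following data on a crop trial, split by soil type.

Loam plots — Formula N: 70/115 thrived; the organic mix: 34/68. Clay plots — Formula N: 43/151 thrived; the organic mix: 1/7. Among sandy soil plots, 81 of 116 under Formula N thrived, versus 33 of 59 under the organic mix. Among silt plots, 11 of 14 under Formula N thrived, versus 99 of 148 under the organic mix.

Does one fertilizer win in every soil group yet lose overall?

Loam: Formula N 70/115 = 60.9%, the organic mix 34/68 = 50.0% → Formula N
Clay: Formula N 43/151 = 28.5%, the organic mix 1/7 = 14.3% → Formula N
Sandy soil: Formula N 81/116 = 69.8%, the organic mix 33/59 = 55.9% → Formula N
Silt: Formula N 11/14 = 78.6%, the organic mix 99/148 = 66.9% → Formula N
Overall: Formula N 205/396 = 51.8%, the organic mix 167/282 = 59.2% → the organic mix
Formula N wins each soil group but the organic mix wins overall — the comparison reverses. Formula N's plots skew toward clay, which has a lower base rate.

Yes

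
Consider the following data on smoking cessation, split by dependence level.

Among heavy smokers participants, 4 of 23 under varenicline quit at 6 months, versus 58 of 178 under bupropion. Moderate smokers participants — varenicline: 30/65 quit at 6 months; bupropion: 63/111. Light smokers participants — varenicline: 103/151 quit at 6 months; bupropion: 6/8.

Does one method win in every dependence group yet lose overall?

Yes

Heavy smokers: varenicline 4/23 = 17.4%, bupropion 58/178 = 32.6% → bupropion
Moderate smokers: varenicline 30/65 = 46.2%, bupropion 63/111 = 56.8% → bupropion
Light smokers: varenicline 103/151 = 68.2%, bupropion 6/8 = 75.0% → bupropion
Overall: varenicline 137/239 = 57.3%, bupropion 127/297 = 42.8% → varenicline
Bupropion wins each dependence group but varenicline wins overall — the comparison reverses. Bupropion's participants skew toward heavy smokers, which has a lower base rate.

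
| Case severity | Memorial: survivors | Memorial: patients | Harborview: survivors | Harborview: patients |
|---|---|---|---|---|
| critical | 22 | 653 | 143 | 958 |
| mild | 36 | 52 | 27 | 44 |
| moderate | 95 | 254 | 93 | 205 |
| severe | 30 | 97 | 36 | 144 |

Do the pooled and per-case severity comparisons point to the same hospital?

No

Critical: Memorial 22/653 = 3.4%, Harborview 143/958 = 14.9% → Harborview
Mild: Memorial 36/52 = 69.2%, Harborview 27/44 = 61.4% → Memorial
Moderate: Memorial 95/254 = 37.4%, Harborview 93/205 = 45.4% → Harborview
Severe: Memorial 30/97 = 30.9%, Harborview 36/144 = 25.0% → Memorial
Overall: Memorial 183/1056 = 17.3%, Harborview 299/1351 = 22.1% → Harborview
Neither sweeps: Memorial wins 2 of 4 groups, Harborview wins 2. Harborview wins overall but not every group — no Simpson reversal.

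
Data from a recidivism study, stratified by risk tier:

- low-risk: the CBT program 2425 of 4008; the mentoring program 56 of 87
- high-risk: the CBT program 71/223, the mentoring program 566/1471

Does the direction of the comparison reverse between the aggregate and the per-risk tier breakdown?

Low-risk: the CBT program 2425/4008 = 60.5%, the mentoring program 56/87 = 64.4% → the mentoring program
High-risk: the CBT program 71/223 = 31.8%, the mentoring program 566/1471 = 38.5% → the mentoring program
Overall: the CBT program 2496/4231 = 59.0%, the mentoring program 622/1558 = 39.9% → the CBT program
The mentoring program wins each risk group but the CBT program wins overall — the comparison reverses. The mentoring program's participants skew toward high-risk, which has a lower base rate.

Yes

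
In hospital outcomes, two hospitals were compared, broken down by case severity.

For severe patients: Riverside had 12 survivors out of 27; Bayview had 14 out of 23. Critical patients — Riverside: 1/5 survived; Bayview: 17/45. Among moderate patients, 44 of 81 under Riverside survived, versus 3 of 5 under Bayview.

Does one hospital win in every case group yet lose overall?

Yes

Severe: Riverside 12/27 = 44.4%, Bayview 14/23 = 60.9% → Bayview
Critical: Riverside 1/5 = 20.0%, Bayview 17/45 = 37.8% → Bayview
Moderate: Riverside 44/81 = 54.3%, Bayview 3/5 = 60.0% → Bayview
Overall: Riverside 57/113 = 50.4%, Bayview 34/73 = 46.6% → Riverside
Bayview wins each case group but Riverside wins overall — the comparison reverses. Bayview's patients skew toward critical, which has a lower base rate.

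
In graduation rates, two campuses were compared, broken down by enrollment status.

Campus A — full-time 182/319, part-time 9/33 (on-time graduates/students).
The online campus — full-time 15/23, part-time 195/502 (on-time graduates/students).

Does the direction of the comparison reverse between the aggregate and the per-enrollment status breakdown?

Yes

Full-time: Campus A 182/319 = 57.1%, the online campus 15/23 = 65.2% → the online campus
Part-time: Campus A 9/33 = 27.3%, the online campus 195/502 = 38.8% → the online campus
Overall: Campus A 191/352 = 54.3%, the online campus 210/525 = 40.0% → Campus A
The online campus wins each enrollment group but Campus A wins overall — the comparison reverses. The online campus's students skew toward part-time, which has a lower base rate.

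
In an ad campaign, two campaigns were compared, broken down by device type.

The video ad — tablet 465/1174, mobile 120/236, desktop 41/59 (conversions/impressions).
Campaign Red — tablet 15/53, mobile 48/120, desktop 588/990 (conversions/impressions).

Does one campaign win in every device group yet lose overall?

Tablet: the video ad 465/1174 = 39.6%, Campaign Red 15/53 = 28.3% → the video ad
Mobile: the video ad 120/236 = 50.8%, Campaign Red 48/120 = 40.0% → the video ad
Desktop: the video ad 41/59 = 69.5%, Campaign Red 588/990 = 59.4% → the video ad
Overall: the video ad 626/1469 = 42.6%, Campaign Red 651/1163 = 56.0% → Campaign Red
The video ad wins each device group but Campaign Red wins overall — the comparison reverses. The video ad's impressions skew toward tablet, which has a lower base rate.

Yes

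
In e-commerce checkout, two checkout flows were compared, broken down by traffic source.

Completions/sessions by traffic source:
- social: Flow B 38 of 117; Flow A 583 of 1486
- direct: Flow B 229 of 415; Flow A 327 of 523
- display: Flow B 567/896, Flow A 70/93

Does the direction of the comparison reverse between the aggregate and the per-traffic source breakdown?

Yes

Social: Flow B 38/117 = 32.5%, Flow A 583/1486 = 39.2% → Flow A
Direct: Flow B 229/415 = 55.2%, Flow A 327/523 = 62.5% → Flow A
Display: Flow B 567/896 = 63.3%, Flow A 70/93 = 75.3% → Flow A
Overall: Flow B 834/1428 = 58.4%, Flow A 980/2102 = 46.6% → Flow B
Flow A wins each traffic group but Flow B wins overall — the comparison reverses. Flow A's sessions skew toward social, which has a lower base rate.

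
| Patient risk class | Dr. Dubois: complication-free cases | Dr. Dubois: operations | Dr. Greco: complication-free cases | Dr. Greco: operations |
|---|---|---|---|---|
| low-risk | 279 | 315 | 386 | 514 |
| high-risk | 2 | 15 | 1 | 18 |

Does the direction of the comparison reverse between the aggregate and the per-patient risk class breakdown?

Low-risk: Dr. Dubois 279/315 = 88.6%, Dr. Greco 386/514 = 75.1% → Dr. Dubois
High-risk: Dr. Dubois 2/15 = 13.3%, Dr. Greco 1/18 = 5.6% → Dr. Dubois
Overall: Dr. Dubois 281/330 = 85.2%, Dr. Greco 387/532 = 72.7% → Dr. Dubois
Dr. Dubois wins overall and in every patient risk group — no reversal.

No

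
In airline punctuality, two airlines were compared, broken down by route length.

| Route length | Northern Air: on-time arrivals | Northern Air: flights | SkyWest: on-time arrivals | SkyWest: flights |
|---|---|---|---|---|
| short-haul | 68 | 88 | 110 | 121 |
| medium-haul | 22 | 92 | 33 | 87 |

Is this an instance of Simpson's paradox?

No

Short-haul: Northern Air 68/88 = 77.3%, SkyWest 110/121 = 90.9% → SkyWest
Medium-haul: Northern Air 22/92 = 23.9%, SkyWest 33/87 = 37.9% → SkyWest
Overall: Northern Air 90/180 = 50.0%, SkyWest 143/208 = 68.8% → SkyWest
SkyWest wins overall and in every route group — no reversal.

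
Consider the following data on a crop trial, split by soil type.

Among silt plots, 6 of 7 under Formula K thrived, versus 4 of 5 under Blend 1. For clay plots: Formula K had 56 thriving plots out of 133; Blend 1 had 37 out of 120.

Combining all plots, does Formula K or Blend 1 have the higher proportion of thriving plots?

Formula K

Silt: Formula K 6/7 = 85.7%, Blend 1 4/5 = 80.0% → Formula K
Clay: Formula K 56/133 = 42.1%, Blend 1 37/120 = 30.8% → Formula K
Overall: Formula K 62/140 = 44.3%, Blend 1 41/125 = 32.8% → Formula K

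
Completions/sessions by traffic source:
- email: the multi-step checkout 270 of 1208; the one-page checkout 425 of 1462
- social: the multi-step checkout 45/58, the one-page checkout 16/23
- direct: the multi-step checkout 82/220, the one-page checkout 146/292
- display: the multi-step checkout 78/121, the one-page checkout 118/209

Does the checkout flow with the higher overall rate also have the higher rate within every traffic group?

Email: the multi-step checkout 270/1208 = 22.4%, the one-page checkout 425/1462 = 29.1% → the one-page checkout
Social: the multi-step checkout 45/58 = 77.6%, the one-page checkout 16/23 = 69.6% → the multi-step checkout
Direct: the multi-step checkout 82/220 = 37.3%, the one-page checkout 146/292 = 50.0% → the one-page checkout
Display: the multi-step checkout 78/121 = 64.5%, the one-page checkout 118/209 = 56.5% → the multi-step checkout
Overall: the multi-step checkout 475/1607 = 29.6%, the one-page checkout 705/1986 = 35.5% → the one-page checkout
Neither sweeps: the multi-step checkout wins 2 of 4 groups, the one-page checkout wins 2. The one-page checkout wins overall but not every group — no Simpson reversal.

No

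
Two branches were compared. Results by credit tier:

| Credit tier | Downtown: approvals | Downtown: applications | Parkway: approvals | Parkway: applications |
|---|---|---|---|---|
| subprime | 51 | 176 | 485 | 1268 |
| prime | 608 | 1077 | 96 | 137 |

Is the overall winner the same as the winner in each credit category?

No

Subprime: Downtown 51/176 = 29.0%, Parkway 485/1268 = 38.2% → Parkway
Prime: Downtown 608/1077 = 56.5%, Parkway 96/137 = 70.1% → Parkway
Overall: Downtown 659/1253 = 52.6%, Parkway 581/1405 = 41.4% → Downtown
Parkway wins each credit group but Downtown wins overall — the comparison reverses. Parkway's applications skew toward subprime, which has a lower base rate.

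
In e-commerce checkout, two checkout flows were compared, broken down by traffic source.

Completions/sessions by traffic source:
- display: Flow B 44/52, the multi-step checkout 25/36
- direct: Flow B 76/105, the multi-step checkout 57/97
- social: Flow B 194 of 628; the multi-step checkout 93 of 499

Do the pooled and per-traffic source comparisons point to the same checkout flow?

Yes

Display: Flow B 44/52 = 84.6%, the multi-step checkout 25/36 = 69.4% → Flow B
Direct: Flow B 76/105 = 72.4%, the multi-step checkout 57/97 = 58.8% → Flow B
Social: Flow B 194/628 = 30.9%, the multi-step checkout 93/499 = 18.6% → Flow B
Overall: Flow B 314/785 = 40.0%, the multi-step checkout 175/632 = 27.7% → Flow B
Flow B wins overall and in every traffic group — no reversal.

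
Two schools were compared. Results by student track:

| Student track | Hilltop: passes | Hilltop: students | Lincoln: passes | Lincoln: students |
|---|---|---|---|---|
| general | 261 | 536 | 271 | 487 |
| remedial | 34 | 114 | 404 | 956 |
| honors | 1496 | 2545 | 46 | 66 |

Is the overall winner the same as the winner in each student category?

No

General: Hilltop 261/536 = 48.7%, Lincoln 271/487 = 55.6% → Lincoln
Remedial: Hilltop 34/114 = 29.8%, Lincoln 404/956 = 42.3% → Lincoln
Honors: Hilltop 1496/2545 = 58.8%, Lincoln 46/66 = 69.7% → Lincoln
Overall: Hilltop 1791/3195 = 56.1%, Lincoln 721/1509 = 47.8% → Hilltop
Lincoln wins each student group but Hilltop wins overall — the comparison reverses. Lincoln's students skew toward remedial, which has a lower base rate.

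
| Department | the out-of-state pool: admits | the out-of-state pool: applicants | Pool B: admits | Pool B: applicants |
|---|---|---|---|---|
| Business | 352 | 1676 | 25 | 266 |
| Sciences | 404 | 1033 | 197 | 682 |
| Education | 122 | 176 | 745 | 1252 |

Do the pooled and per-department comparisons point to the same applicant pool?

No

Business: the out-of-state pool 352/1676 = 21.0%, Pool B 25/266 = 9.4% → the out-of-state pool
Sciences: the out-of-state pool 404/1033 = 39.1%, Pool B 197/682 = 28.9% → the out-of-state pool
Education: the out-of-state pool 122/176 = 69.3%, Pool B 745/1252 = 59.5% → the out-of-state pool
Overall: the out-of-state pool 878/2885 = 30.4%, Pool B 967/2200 = 44.0% → Pool B
The out-of-state pool wins each department group but Pool B wins overall — the comparison reverses. The out-of-state pool's applicants skew toward Business, which has a lower base rate.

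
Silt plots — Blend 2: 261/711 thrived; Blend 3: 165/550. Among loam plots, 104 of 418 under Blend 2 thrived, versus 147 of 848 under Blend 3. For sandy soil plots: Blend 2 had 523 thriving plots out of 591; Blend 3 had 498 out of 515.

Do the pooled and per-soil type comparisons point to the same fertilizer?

No

Silt: Blend 2 261/711 = 36.7%, Blend 3 165/550 = 30.0% → Blend 2
Loam: Blend 2 104/418 = 24.9%, Blend 3 147/848 = 17.3% → Blend 2
Sandy soil: Blend 2 523/591 = 88.5%, Blend 3 498/515 = 96.7% → Blend 3
Overall: Blend 2 888/1720 = 51.6%, Blend 3 810/1913 = 42.3% → Blend 2
Neither sweeps: Blend 2 wins 2 of 3 groups, Blend 3 wins 1. Blend 2 wins overall but not every group — no Simpson reversal.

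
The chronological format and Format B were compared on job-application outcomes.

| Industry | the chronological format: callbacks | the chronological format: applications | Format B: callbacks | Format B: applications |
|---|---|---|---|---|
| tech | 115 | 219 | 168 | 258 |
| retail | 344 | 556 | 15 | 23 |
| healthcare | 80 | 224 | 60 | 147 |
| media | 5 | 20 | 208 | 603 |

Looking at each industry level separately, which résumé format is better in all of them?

Tech: the chronological format 115/219 = 52.5%, Format B 168/258 = 65.1% → Format B
Retail: the chronological format 344/556 = 61.9%, Format B 15/23 = 65.2% → Format B
Healthcare: the chronological format 80/224 = 35.7%, Format B 60/147 = 40.8% → Format B
Media: the chronological format 5/20 = 25.0%, Format B 208/603 = 34.5% → Format B
Format B has the higher rate in all 4 groups.

Format B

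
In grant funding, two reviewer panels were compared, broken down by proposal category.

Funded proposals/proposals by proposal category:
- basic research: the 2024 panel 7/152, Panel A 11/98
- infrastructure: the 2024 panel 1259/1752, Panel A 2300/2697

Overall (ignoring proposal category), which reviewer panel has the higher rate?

Panel A

Basic research: the 2024 panel 7/152 = 4.6%, Panel A 11/98 = 11.2% → Panel A
Infrastructure: the 2024 panel 1259/1752 = 71.9%, Panel A 2300/2697 = 85.3% → Panel A
Overall: the 2024 panel 1266/1904 = 66.5%, Panel A 2311/2795 = 82.7% → Panel A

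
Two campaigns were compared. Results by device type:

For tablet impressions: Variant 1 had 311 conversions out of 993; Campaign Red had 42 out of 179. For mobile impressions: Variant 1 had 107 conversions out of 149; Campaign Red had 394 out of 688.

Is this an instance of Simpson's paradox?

Yes

Tablet: Variant 1 311/993 = 31.3%, Campaign Red 42/179 = 23.5% → Variant 1
Mobile: Variant 1 107/149 = 71.8%, Campaign Red 394/688 = 57.3% → Variant 1
Overall: Variant 1 418/1142 = 36.6%, Campaign Red 436/867 = 50.3% → Campaign Red
Variant 1 wins each device group but Campaign Red wins overall — the comparison reverses. Variant 1's impressions skew toward tablet, which has a lower base rate.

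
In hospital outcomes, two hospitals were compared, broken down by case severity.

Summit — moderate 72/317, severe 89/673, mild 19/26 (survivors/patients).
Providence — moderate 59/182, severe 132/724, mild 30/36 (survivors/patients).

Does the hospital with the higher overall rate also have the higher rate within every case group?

Moderate: Summit 72/317 = 22.7%, Providence 59/182 = 32.4% → Providence
Severe: Summit 89/673 = 13.2%, Providence 132/724 = 18.2% → Providence
Mild: Summit 19/26 = 73.1%, Providence 30/36 = 83.3% → Providence
Overall: Summit 180/1016 = 17.7%, Providence 221/942 = 23.5% → Providence
Providence wins overall and in every case group — no reversal.

Yes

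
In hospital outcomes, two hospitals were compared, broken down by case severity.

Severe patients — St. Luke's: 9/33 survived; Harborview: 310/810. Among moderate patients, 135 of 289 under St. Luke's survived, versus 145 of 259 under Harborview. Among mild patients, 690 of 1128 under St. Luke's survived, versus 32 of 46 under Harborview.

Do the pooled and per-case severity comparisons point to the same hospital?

No

Severe: St. Luke's 9/33 = 27.3%, Harborview 310/810 = 38.3% → Harborview
Moderate: St. Luke's 135/289 = 46.7%, Harborview 145/259 = 56.0% → Harborview
Mild: St. Luke's 690/1128 = 61.2%, Harborview 32/46 = 69.6% → Harborview
Overall: St. Luke's 834/1450 = 57.5%, Harborview 487/1115 = 43.7% → St. Luke's
Harborview wins each case group but St. Luke's wins overall — the comparison reverses. Harborview's patients skew toward severe, which has a lower base rate.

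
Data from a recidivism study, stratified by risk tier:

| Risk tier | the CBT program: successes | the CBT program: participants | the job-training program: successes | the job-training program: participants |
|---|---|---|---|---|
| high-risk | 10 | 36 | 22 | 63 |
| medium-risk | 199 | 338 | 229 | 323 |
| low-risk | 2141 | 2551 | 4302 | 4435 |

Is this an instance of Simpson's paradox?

No

High-risk: the CBT program 10/36 = 27.8%, the job-training program 22/63 = 34.9% → the job-training program
Medium-risk: the CBT program 199/338 = 58.9%, the job-training program 229/323 = 70.9% → the job-training program
Low-risk: the CBT program 2141/2551 = 83.9%, the job-training program 4302/4435 = 97.0% → the job-training program
Overall: the CBT program 2350/2925 = 80.3%, the job-training program 4553/4821 = 94.4% → the job-training program
The job-training program wins overall and in every risk group — no reversal.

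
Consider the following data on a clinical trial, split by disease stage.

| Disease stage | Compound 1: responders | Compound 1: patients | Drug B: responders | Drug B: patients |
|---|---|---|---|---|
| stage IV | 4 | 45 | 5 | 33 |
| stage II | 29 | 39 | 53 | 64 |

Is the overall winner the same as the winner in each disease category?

Stage IV: Compound 1 4/45 = 8.9%, Drug B 5/33 = 15.2% → Drug B
Stage II: Compound 1 29/39 = 74.4%, Drug B 53/64 = 82.8% → Drug B
Overall: Compound 1 33/84 = 39.3%, Drug B 58/97 = 59.8% → Drug B
Drug B wins overall and in every disease group — no reversal.

Yes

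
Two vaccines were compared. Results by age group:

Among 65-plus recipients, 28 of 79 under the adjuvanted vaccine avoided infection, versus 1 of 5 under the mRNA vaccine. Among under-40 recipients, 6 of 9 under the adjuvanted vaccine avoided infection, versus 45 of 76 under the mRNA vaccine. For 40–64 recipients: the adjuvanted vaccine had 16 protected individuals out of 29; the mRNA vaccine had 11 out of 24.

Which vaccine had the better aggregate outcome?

65-plus: the adjuvanted vaccine 28/79 = 35.4%, the mRNA vaccine 1/5 = 20.0% → the adjuvanted vaccine
Under-40: the adjuvanted vaccine 6/9 = 66.7%, the mRNA vaccine 45/76 = 59.2% → the adjuvanted vaccine
40–64: the adjuvanted vaccine 16/29 = 55.2%, the mRNA vaccine 11/24 = 45.8% → the adjuvanted vaccine
Overall: the adjuvanted vaccine 50/117 = 42.7%, the mRNA vaccine 57/105 = 54.3% → the mRNA vaccine
(The adjuvanted vaccine wins every age group but the mRNA vaccine wins overall — the adjuvanted vaccine's recipients skew toward the low-rate 65-plus group.)

the mRNA vaccine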